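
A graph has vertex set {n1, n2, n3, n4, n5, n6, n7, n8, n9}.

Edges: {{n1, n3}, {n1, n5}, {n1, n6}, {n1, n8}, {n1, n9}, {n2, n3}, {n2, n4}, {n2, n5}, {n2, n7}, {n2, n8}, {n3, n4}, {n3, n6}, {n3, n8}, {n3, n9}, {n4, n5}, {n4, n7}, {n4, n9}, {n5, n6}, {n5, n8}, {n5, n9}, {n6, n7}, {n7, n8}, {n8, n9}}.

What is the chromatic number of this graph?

4

n1, n3, n8, n9 are mutually adjacent (a clique of size 4), so at least 4 colors are needed.
4 colors suffice: color 1 → {n3, n5, n7}; color 2 → {n4, n6, n8}; color 3 → {n2, n9}; color 4 → {n1}. No two adjacent vertices share a color.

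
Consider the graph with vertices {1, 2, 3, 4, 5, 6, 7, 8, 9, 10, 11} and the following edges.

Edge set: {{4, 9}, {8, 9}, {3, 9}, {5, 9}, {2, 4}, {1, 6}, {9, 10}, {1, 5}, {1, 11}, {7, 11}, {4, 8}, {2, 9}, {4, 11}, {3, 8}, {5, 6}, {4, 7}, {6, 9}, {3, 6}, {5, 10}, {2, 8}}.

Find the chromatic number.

2, 4, 8, 9 form a clique, so at least 4 colors are needed.
A valid assignment using 4 colors: 1=yellow, 2=yellow, 3=blue, 4=blue, 5=blue, 6=green, 7=green, 8=green, 9=red, 10=green, 11=red. No two adjacent vertices share a color.

4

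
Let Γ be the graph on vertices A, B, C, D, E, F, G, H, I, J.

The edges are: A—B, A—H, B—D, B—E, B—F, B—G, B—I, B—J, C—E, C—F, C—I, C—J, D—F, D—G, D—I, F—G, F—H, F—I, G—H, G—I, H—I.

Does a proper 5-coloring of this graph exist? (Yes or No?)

The chromatic number is 5. B, D, F, G, I form a clique, so at least 5 colors are needed.
A valid assignment using 5 colors: A=2, B=1, C=1, D=5, E=2, F=3, G=4, H=1, I=2, J=2.
That is already a proper 5-coloring.

Yes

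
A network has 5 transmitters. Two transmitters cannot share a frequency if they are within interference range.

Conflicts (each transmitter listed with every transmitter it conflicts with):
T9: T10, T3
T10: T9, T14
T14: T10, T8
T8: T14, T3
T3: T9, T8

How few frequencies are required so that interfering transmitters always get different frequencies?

The cycle T10-T9-T3-T8-T14-T10 has odd length 5, so it cannot be 2-colored; at least 3 frequencies are needed.
3 frequencies suffice: T9=2, T10=1, T14=2, T8=3, T3=1. Each listed conflict is separated.

3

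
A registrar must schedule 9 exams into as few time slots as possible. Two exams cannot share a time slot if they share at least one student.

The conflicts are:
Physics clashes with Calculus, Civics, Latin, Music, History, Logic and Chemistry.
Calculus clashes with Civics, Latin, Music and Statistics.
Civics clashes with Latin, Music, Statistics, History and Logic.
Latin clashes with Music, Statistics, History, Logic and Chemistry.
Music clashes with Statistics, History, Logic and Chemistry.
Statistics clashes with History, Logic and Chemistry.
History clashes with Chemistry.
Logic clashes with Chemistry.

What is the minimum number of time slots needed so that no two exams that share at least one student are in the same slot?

5

Latin, Music, Statistics, History, Chemistry are mutually in conflict, so at least 5 time slots are needed.
Using 5 time slots: Physics=4, Calculus=5, Civics=3, Latin=1, Music=2, Statistics=4, History=5, Logic=5, Chemistry=3. Each listed conflict is separated.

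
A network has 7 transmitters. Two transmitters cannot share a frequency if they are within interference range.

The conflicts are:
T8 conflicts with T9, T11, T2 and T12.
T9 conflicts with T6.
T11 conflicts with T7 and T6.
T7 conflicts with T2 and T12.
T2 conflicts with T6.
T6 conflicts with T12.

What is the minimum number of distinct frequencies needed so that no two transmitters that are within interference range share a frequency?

2

T8 and T2 conflict, so at least 2 frequencies are needed.
Using 2 frequencies: T8=1, T9=2, T11=2, T7=1, T2=2, T6=1, T12=2. No two conflicting transmitters share a frequency.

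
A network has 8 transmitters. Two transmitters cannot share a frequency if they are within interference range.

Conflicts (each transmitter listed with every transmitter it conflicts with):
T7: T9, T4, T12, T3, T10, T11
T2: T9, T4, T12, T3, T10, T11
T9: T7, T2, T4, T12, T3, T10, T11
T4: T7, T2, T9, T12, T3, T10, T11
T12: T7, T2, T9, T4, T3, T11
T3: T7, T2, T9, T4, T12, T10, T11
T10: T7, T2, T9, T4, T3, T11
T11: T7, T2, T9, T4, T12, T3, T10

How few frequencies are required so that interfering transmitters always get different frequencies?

T2, T9, T4, T12, T3, T11 are mutually in conflict, so at least 6 frequencies are needed.
6 frequencies suffice: frequency 1 → {T9}; frequency 2 → {T11}; frequency 3 → {T3}; frequency 4 → {T4}; frequency 5 → {T12, T10}; frequency 6 → {T7, T2}. No two conflicting transmitters share a frequency.

6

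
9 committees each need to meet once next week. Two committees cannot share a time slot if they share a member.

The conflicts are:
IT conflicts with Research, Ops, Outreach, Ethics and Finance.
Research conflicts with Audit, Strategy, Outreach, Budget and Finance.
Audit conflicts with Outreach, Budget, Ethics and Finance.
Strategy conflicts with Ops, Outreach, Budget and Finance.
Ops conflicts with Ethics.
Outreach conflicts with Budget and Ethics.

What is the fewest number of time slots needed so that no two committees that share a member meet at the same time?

4

Research, Audit, Outreach, Budget all conflict with each other, so at least 4 time slots are needed.
4 time slots suffice: time slot 1 → {Research, Ethics}; time slot 2 → {Ops, Outreach, Finance}; time slot 3 → {IT, Audit, Strategy}; time slot 4 → {Budget}. No two conflicting committees share a time slot.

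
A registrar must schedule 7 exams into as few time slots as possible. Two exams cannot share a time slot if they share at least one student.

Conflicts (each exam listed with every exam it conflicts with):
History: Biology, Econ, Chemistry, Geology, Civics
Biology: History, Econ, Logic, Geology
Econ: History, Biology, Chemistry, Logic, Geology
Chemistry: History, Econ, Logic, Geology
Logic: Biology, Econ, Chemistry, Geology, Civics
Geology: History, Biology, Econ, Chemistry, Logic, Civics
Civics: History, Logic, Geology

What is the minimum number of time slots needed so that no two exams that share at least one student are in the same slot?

4

History, Biology, Econ, Geology pairwise conflict, so at least 4 time slots are needed.
4 time slots suffice: time slot 1 → {Geology}; time slot 2 → {History, Logic}; time slot 3 → {Econ, Civics}; time slot 4 → {Biology, Chemistry}. Every pair that conflicts lands in different time slots.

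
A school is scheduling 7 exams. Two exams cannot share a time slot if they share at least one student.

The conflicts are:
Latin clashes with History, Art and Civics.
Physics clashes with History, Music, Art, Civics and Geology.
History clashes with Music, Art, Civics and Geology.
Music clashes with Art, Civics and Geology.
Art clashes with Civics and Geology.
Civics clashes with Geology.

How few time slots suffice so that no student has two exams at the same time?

Physics, History, Music, Art, Civics, Geology pairwise conflict, so at least 6 time slots are needed.
Using 6 time slots: Latin=4, Physics=6, History=3, Music=4, Art=2, Civics=1, Geology=5. Every pair that conflicts lands in different time slots.

6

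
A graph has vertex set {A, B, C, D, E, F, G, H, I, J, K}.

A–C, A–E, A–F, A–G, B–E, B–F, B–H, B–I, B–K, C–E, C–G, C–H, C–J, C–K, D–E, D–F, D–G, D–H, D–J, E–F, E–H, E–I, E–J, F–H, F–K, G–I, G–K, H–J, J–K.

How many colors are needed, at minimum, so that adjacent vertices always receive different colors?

4

D, E, F, H form a clique, so at least 4 colors are needed.
4 colors suffice: color 1 → {E, K}; color 2 → {B, C, D}; color 3 → {F, G, J}; color 4 → {A, H, I}. Every edge joins two different colors.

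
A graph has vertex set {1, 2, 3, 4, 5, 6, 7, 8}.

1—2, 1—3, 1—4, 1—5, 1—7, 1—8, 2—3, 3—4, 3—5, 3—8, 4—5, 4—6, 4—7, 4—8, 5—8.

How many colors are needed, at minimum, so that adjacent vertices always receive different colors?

5

1, 3, 4, 5, 8 are pairwise adjacent (a clique of size 5), so at least 5 colors are needed.
5 colors suffice: color a → {1, 6}; color b → {2, 4}; color c → {3, 7}; color d → {8}; color e → {5}. Each edge has distinct colors on its endpoints.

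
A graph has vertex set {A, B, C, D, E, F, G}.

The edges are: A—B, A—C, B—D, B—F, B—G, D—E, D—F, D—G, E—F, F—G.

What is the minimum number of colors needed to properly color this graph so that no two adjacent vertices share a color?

4

B, D, F, G are mutually adjacent (a clique of size 4), so at least 4 colors are needed.
One proper 4-coloring: A=2, B=1, C=1, D=2, E=1, F=3, G=4. Each edge has distinct colors on its endpoints.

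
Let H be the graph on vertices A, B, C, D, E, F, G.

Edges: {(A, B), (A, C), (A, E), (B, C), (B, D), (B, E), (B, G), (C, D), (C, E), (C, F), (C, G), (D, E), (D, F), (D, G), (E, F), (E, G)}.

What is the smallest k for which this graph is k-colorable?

B, C, D, E, G are mutually adjacent (a clique of size 5), so at least 5 colors are needed.
One proper 5-coloring: A=4, B=3, C=2, D=4, E=1, F=3, G=5. Every edge joins two different colors.

5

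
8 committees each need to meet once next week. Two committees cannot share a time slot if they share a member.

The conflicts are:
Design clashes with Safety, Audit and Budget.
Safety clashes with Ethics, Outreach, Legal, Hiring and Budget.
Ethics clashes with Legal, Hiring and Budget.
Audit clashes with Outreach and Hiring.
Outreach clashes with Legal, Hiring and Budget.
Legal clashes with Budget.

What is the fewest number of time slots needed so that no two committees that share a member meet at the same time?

4

Safety, Ethics, Legal, Budget pairwise conflict, so at least 4 time slots are needed.
Using 4 time slots: Design=3, Safety=1, Ethics=3, Audit=1, Outreach=3, Legal=4, Hiring=2, Budget=2. Every pair that conflicts lands in different time slots.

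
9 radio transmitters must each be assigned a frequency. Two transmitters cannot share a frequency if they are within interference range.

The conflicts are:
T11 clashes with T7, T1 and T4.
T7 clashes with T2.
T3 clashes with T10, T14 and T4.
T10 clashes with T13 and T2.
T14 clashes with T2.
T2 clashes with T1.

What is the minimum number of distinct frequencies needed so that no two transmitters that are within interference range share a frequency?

T11 and T7 conflict, so at least 2 frequencies are needed.
2 frequencies suffice: frequency 1 → {T11, T3, T13, T2}; frequency 2 → {T7, T10, T14, T1, T4}. No two conflicting transmitters share a frequency.

2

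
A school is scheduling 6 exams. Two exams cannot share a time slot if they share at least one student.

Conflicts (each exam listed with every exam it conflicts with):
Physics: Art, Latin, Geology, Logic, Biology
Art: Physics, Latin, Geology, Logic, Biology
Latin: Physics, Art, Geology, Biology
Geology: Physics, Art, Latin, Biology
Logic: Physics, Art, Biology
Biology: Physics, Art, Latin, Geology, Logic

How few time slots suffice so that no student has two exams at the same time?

5

Physics, Art, Latin, Geology, Biology are mutually in conflict, so at least 5 time slots are needed.
Using 5 time slots: Physics=1, Art=2, Latin=4, Geology=5, Logic=4, Biology=3. No two conflicting exams share a time slot.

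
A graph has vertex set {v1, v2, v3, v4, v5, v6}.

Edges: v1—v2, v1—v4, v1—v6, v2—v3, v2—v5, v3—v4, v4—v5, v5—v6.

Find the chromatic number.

v5 and v6 are adjacent, so at least 2 colors are needed.
2 colors suffice: color 1 → {v1, v3, v5}; color 2 → {v2, v4, v6}. No two adjacent vertices share a color.

2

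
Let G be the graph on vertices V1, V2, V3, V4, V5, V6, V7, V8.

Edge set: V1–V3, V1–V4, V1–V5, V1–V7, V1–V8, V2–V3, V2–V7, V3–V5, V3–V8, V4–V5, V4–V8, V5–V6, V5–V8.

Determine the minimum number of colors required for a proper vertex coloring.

4

V1, V3, V5, V8 form a clique, so at least 4 colors are needed.
4 colors suffice: V1=2, V2=2, V3=3, V4=3, V5=1, V6=2, V7=1, V8=4. Each edge has distinct colors on its endpoints.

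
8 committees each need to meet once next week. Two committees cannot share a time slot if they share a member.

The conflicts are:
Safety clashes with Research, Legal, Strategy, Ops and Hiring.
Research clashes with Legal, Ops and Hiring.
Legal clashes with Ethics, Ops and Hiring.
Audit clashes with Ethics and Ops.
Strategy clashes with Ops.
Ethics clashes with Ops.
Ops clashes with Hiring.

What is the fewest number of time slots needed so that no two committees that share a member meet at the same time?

Safety, Research, Legal, Ops, Hiring all conflict with each other, so at least 5 time slots are needed.
5 time slots suffice: time slot 1 → {Ops}; time slot 2 → {Legal, Audit, Strategy}; time slot 3 → {Safety, Ethics}; time slot 4 → {Research}; time slot 5 → {Hiring}. Every pair that conflicts lands in different time slots.

5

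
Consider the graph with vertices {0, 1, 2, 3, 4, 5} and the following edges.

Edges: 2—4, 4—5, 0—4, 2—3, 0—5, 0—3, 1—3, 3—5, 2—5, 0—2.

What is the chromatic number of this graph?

4

0, 2, 4, 5 are pairwise adjacent (a clique of size 4), so at least 4 colors are needed.
4 colors suffice: color a → {1, 5}; color b → {0}; color c → {3, 4}; color d → {2}. Every edge joins two different colors.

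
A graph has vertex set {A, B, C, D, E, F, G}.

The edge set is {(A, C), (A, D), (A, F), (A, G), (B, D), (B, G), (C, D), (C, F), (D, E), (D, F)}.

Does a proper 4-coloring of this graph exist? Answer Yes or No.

Yes

The chromatic number is 4. A, C, D, F are mutually adjacent (a clique of size 4), so at least 4 colors are needed.
4 colors suffice: color 1 → {D, G}; color 2 → {A, B, E}; color 3 → {F}; color 4 → {C}.
That is already a proper 4-coloring.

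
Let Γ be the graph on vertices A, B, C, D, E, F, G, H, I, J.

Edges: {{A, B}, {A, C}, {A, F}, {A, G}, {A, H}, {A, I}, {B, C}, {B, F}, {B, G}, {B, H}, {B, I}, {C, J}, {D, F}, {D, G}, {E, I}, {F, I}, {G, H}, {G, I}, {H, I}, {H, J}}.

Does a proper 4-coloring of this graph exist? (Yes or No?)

A, B, G, H, I are pairwise adjacent (a clique of size 5), so at least 5 colors are needed.
So 4 colors are not enough.

No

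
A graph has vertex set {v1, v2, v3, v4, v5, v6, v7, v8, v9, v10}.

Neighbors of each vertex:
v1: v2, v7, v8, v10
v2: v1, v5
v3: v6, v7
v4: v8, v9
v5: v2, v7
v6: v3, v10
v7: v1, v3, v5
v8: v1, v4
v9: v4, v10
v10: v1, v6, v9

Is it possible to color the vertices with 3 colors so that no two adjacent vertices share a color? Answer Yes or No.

The chromatic number is 3. The cycle v8-v4-v9-v10-v1-v8 has odd length 5, so it cannot be 2-colored; at least 3 colors are needed.
3 colors suffice: color 1 → {v1, v5, v6, v9}; color 2 → {v2, v7, v8, v10}; color 3 → {v3, v4}.
That is already a proper 3-coloring.

Yes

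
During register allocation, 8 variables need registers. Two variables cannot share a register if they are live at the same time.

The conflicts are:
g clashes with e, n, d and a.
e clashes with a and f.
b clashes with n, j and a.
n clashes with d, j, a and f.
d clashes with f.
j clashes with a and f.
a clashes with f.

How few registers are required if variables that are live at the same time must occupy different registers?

4

b, n, j, a are mutually in conflict, so at least 4 registers are needed.
A valid assignment using 4 registers: g=3, e=1, b=3, n=1, d=2, j=4, a=2, f=3. Every pair that conflicts lands in different registers.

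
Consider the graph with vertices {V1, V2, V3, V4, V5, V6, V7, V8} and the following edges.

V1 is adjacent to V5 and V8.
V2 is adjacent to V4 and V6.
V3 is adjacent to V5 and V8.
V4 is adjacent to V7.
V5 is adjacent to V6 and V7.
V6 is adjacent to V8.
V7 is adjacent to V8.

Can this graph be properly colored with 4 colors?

The chromatic number is 3. The cycle V2-V6-V8-V7-V4-V2 has odd length 5, so it cannot be 2-colored; at least 3 colors are needed.
3 colors suffice: color 1 → {V4, V5, V8}; color 2 → {V1, V3, V6, V7}; color 3 → {V2}.
Since 4 ≥ 3, a proper 4-coloring certainly exists.

Yes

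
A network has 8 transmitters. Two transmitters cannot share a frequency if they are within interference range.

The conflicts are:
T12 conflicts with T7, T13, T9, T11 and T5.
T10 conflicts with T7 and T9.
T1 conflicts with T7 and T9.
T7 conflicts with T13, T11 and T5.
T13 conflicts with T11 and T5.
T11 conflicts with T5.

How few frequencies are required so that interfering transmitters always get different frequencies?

5

T12, T7, T13, T11, T5 are mutually in conflict, so at least 5 frequencies are needed.
5 frequencies suffice: frequency 1 → {T7, T9}; frequency 2 → {T12, T10, T1}; frequency 3 → {T11}; frequency 4 → {T5}; frequency 5 → {T13}. Every pair that conflicts lands in different frequencies.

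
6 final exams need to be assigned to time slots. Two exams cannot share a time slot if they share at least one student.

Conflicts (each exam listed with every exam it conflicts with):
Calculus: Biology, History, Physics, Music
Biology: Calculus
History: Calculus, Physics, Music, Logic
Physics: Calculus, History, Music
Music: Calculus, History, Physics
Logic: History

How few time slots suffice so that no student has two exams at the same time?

Calculus, History, Physics, Music are mutually in conflict, so at least 4 time slots are needed.
4 time slots suffice: Calculus=2, Biology=1, History=1, Physics=4, Music=3, Logic=2. Every pair that conflicts lands in different time slots.

4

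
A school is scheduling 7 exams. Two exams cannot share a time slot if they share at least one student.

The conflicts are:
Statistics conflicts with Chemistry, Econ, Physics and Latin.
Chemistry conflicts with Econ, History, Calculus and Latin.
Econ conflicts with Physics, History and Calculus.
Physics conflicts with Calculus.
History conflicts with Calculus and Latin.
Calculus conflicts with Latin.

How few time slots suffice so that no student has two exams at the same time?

4

Chemistry, History, Calculus, Latin all conflict with each other, so at least 4 time slots are needed.
4 time slots suffice: Statistics=3, Chemistry=1, Econ=2, Physics=1, History=4, Calculus=3, Latin=2. No two conflicting exams share a time slot.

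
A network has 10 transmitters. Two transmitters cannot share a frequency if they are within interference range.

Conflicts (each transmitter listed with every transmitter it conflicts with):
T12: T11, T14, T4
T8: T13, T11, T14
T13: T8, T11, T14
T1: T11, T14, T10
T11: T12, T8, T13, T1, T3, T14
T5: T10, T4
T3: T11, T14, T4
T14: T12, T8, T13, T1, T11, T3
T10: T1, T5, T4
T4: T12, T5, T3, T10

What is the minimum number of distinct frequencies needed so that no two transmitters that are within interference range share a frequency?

4

T8, T13, T11, T14 all conflict with each other, so at least 4 frequencies are needed.
4 frequencies suffice: frequency 1 → {T11, T4}; frequency 2 → {T14, T10}; frequency 3 → {T12, T13, T1, T5, T3}; frequency 4 → {T8}. Every pair that conflicts lands in different frequencies.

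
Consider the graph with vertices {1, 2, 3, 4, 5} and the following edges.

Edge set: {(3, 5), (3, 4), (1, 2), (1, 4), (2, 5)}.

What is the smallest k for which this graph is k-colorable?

3

The cycle 5-2-1-4-3-5 has odd length 5, so it cannot be 2-colored; at least 3 colors are needed.
3 colors suffice: color a → {1, 3}; color b → {2, 4}; color c → {5}. No two adjacent vertices share a color.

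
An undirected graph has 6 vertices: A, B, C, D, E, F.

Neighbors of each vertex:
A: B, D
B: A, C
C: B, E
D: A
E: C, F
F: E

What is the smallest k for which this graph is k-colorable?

B and C are adjacent, so at least 2 colors are needed.
A valid assignment using 2 colors: A=1, B=2, C=1, D=2, E=2, F=1. No two adjacent vertices share a color.

2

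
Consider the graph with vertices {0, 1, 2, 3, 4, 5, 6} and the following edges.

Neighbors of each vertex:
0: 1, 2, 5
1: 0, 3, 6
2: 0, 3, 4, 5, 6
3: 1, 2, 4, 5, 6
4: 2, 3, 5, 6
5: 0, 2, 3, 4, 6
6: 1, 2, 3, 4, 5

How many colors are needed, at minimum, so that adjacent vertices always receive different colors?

5

2, 3, 4, 5, 6 are pairwise adjacent (a clique of size 5), so at least 5 colors are needed.
5 colors suffice: color red → {1, 5}; color blue → {2}; color green → {0, 6}; color yellow → {3}; color purple → {4}. No two adjacent vertices share a color.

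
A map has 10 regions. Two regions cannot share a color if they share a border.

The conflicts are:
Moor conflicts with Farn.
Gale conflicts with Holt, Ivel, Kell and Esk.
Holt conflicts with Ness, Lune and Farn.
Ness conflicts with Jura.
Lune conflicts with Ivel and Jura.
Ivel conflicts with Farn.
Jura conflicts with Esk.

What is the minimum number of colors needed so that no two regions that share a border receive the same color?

The cycle Lune-Ivel-Gale-Esk-Jura-Lune has odd length 5, so it cannot be 2-colored; at least 3 colors are needed.
3 colors suffice: Moor=2, Gale=1, Holt=2, Ness=1, Lune=1, Ivel=2, Kell=2, Farn=1, Jura=2, Esk=3. Every pair that conflicts lands in different colors.

3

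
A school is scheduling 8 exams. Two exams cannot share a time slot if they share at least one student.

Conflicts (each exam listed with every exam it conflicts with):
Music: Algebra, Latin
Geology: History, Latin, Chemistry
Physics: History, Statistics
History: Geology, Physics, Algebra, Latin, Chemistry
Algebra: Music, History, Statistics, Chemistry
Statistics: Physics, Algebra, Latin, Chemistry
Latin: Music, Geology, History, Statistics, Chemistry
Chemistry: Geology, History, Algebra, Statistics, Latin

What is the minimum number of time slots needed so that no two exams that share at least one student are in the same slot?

4

Geology, History, Latin, Chemistry all conflict with each other, so at least 4 time slots are needed.
4 time slots suffice: time slot 1 → {Music, History, Statistics}; time slot 2 → {Physics, Chemistry}; time slot 3 → {Algebra, Latin}; time slot 4 → {Geology}. Each listed conflict is separated.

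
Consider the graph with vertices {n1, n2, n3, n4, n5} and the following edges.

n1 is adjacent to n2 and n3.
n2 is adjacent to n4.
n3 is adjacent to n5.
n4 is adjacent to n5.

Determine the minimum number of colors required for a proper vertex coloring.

The cycle n2-n4-n5-n3-n1-n2 has odd length 5, so it cannot be 2-colored; at least 3 colors are needed.
3 colors suffice: color 1 → {n2, n5}; color 2 → {n1, n4}; color 3 → {n3}. No two adjacent vertices share a color.

3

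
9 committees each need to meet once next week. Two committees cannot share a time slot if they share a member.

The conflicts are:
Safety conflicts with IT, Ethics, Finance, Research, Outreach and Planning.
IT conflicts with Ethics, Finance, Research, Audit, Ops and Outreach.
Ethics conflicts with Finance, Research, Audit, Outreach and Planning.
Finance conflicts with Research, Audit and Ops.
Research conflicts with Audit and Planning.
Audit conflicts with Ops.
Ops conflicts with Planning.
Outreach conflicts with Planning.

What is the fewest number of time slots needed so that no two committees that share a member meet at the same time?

Safety, IT, Ethics, Finance, Research all conflict with each other, so at least 5 time slots are needed.
5 time slots suffice: time slot 1 → {Ethics, Ops}; time slot 2 → {IT, Planning}; time slot 3 → {Research, Outreach}; time slot 4 → {Safety, Audit}; time slot 5 → {Finance}. No two conflicting committees share a time slot.

5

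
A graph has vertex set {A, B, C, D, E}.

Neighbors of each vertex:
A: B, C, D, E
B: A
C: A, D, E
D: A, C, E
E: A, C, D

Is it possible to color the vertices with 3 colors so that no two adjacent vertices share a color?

No

A, C, D, E are pairwise adjacent (a clique of size 4), so at least 4 colors are needed.
So 3 colors are not enough.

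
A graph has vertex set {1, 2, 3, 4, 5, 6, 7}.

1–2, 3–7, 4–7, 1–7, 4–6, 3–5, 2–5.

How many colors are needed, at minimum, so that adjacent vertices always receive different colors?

3

The cycle 7-1-2-5-3-7 has odd length 5, so it cannot be 2-colored; at least 3 colors are needed.
A valid assignment using 3 colors: 1=blue, 2=red, 3=green, 4=blue, 5=blue, 6=red, 7=red. Each edge has distinct colors on its endpoints.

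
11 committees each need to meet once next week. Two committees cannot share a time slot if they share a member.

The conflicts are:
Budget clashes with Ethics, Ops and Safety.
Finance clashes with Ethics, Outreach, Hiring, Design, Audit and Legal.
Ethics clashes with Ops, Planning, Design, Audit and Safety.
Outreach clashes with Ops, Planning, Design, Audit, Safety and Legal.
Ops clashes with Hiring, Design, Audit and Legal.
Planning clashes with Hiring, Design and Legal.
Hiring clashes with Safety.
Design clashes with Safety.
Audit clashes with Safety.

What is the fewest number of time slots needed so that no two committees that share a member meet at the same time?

3

Outreach, Design, Safety all conflict with each other, so at least 3 time slots are needed.
3 time slots suffice: time slot 1 → {Ethics, Outreach, Hiring}; time slot 2 → {Finance, Ops, Planning, Safety}; time slot 3 → {Budget, Design, Audit, Legal}. Every pair that conflicts lands in different time slots.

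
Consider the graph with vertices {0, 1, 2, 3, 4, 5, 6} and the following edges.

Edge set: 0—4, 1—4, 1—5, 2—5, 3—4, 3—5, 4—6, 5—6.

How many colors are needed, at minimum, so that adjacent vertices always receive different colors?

2

2 and 5 are adjacent, so at least 2 colors are needed.
2 colors suffice: 0=blue, 1=blue, 2=blue, 3=blue, 4=red, 5=red, 6=blue. Every edge joins two different colors.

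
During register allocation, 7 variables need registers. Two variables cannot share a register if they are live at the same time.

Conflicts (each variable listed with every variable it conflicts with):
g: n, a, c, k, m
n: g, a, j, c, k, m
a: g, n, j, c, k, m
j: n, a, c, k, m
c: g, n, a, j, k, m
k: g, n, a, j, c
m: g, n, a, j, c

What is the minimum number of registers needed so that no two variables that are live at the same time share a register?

g, n, a, c, m pairwise conflict, so at least 5 registers are needed.
5 registers suffice: register 1 → {c}; register 2 → {n}; register 3 → {a}; register 4 → {g, j}; register 5 → {k, m}. No two conflicting variables share a register.

5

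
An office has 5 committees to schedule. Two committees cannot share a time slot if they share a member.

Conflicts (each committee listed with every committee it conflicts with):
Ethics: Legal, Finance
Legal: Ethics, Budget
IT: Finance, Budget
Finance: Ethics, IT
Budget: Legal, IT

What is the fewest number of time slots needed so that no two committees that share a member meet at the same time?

3

The cycle Finance-Ethics-Legal-Budget-IT-Finance has odd length 5, so it cannot be 2-colored; at least 3 time slots are needed.
3 time slots suffice: time slot 1 → {Legal, Finance}; time slot 2 → {Ethics, Budget}; time slot 3 → {IT}. No two conflicting committees share a time slot.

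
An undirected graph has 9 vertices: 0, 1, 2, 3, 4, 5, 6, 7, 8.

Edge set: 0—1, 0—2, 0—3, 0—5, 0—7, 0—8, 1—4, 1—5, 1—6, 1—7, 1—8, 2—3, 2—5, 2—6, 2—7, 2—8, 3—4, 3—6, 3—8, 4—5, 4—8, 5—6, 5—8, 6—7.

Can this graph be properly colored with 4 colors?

Yes

The chromatic number is 4. 1, 4, 5, 8 form a clique, so at least 4 colors are needed.
One proper 4-coloring: 0=b, 1=c, 2=c, 3=d, 4=b, 5=d, 6=a, 7=d, 8=a.
That is already a proper 4-coloring.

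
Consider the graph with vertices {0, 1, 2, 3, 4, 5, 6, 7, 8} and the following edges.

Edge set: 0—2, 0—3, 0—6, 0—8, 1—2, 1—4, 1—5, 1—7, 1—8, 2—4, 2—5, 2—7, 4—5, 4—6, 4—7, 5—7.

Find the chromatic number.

5

1, 2, 4, 5, 7 form a clique, so at least 5 colors are needed.
A valid assignment using 5 colors: 0=red, 1=red, 2=blue, 3=blue, 4=green, 5=purple, 6=blue, 7=yellow, 8=blue. Every edge joins two different colors.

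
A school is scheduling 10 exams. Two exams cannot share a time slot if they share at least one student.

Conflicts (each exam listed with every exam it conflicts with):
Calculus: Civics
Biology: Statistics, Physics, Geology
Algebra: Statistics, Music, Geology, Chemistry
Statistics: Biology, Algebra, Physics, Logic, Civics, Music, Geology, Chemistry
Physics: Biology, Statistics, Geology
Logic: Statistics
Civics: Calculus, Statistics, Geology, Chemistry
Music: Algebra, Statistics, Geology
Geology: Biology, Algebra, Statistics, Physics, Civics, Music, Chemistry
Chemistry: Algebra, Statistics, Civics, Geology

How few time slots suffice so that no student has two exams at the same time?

Statistics, Civics, Geology, Chemistry all conflict with each other, so at least 4 time slots are needed.
A valid assignment using 4 time slots: Calculus=1, Biology=3, Algebra=4, Statistics=1, Physics=4, Logic=2, Civics=4, Music=3, Geology=2, Chemistry=3. Each listed conflict is separated.

4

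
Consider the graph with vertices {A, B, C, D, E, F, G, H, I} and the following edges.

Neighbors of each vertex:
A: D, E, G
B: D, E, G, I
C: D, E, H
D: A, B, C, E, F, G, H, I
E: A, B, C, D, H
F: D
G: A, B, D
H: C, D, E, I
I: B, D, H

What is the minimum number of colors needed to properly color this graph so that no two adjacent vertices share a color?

C, D, E, H form a clique, so at least 4 colors are needed.
4 colors suffice: color 1 → {D}; color 2 → {E, F, G, I}; color 3 → {A, B, H}; color 4 → {C}. Each edge has distinct colors on its endpoints.

4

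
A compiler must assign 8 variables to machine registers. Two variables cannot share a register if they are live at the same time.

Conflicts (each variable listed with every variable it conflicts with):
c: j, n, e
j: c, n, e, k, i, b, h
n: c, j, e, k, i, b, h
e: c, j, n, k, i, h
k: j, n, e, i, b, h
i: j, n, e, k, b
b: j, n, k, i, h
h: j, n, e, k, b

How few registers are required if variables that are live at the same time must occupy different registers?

j, n, e, k, i are mutually in conflict, so at least 5 registers are needed.
5 registers suffice: c=3, j=1, n=2, e=4, k=3, i=5, b=4, h=5. Every pair that conflicts lands in different registers.

5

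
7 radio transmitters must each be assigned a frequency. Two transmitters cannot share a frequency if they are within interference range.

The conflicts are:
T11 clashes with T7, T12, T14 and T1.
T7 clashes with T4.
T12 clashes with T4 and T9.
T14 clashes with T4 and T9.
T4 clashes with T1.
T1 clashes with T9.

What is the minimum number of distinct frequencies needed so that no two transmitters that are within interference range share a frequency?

T11 and T7 conflict, so at least 2 frequencies are needed.
Using 2 frequencies: T11=1, T7=2, T12=2, T14=2, T4=1, T1=2, T9=1. No two conflicting transmitters share a frequency.

2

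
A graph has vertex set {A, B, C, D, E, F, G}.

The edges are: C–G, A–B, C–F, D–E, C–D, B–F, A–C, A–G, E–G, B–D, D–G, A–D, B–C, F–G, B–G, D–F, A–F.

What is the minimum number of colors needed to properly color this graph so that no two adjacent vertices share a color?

6

A, B, C, D, F, G are mutually adjacent (a clique of size 6), so at least 6 colors are needed.
6 colors suffice: A=5, B=6, C=4, D=2, E=3, F=3, G=1. No two adjacent vertices share a color.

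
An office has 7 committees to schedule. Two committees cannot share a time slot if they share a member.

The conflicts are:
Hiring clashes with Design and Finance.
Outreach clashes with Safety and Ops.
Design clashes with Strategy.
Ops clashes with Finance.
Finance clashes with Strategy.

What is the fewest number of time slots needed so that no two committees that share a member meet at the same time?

2

Design and Strategy conflict, so at least 2 time slots are needed.
2 time slots suffice: Hiring=2, Outreach=1, Safety=2, Design=1, Ops=2, Finance=1, Strategy=2. Each listed conflict is separated.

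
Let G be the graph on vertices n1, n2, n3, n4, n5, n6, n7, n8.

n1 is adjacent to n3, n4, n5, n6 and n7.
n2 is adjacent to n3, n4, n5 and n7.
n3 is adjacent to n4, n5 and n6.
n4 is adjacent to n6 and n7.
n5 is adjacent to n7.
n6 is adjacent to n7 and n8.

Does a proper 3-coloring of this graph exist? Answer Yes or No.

n1, n3, n4, n6 are pairwise adjacent (a clique of size 4), so at least 4 colors are needed.
So 3 colors are not enough.

No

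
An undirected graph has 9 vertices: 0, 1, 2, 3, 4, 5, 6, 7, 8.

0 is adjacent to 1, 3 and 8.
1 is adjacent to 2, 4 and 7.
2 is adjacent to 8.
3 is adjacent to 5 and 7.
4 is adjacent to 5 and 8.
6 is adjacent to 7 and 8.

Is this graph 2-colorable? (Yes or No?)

No

The cycle 0-1-4-5-3-0 has odd length 5, so it cannot be 2-colored; at least 3 colors are needed.
So 2 colors are not enough.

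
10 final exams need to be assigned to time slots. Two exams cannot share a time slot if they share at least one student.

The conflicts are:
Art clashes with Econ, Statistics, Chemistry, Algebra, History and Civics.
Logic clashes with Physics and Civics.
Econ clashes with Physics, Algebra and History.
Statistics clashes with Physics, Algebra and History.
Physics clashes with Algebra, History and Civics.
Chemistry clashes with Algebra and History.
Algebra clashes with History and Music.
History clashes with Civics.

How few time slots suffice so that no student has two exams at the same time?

Econ, Physics, Algebra, History are mutually in conflict, so at least 4 time slots are needed.
Using 4 time slots: Art=3, Logic=2, Econ=4, Statistics=4, Physics=3, Chemistry=4, Algebra=1, History=2, Civics=1, Music=2. Each listed conflict is separated.

4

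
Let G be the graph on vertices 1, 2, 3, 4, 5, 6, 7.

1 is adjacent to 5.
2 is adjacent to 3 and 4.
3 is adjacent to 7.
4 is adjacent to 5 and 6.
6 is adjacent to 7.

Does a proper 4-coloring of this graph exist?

The chromatic number is 3. The cycle 2-3-7-6-4-2 has odd length 5, so it cannot be 2-colored; at least 3 colors are needed.
3 colors suffice: 1=red, 2=green, 3=blue, 4=red, 5=blue, 6=blue, 7=red.
Since 4 ≥ 3, a proper 4-coloring certainly exists.

Yes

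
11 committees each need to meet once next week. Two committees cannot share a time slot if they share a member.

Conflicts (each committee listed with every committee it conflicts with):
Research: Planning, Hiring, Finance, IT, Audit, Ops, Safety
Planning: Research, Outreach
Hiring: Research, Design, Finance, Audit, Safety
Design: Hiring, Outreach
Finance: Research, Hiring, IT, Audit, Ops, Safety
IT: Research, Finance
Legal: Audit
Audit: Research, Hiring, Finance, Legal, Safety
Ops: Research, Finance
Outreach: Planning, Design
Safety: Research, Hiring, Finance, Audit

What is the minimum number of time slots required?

5

Research, Hiring, Finance, Audit, Safety pairwise conflict, so at least 5 time slots are needed.
5 time slots suffice: Research=1, Planning=2, Hiring=4, Design=2, Finance=2, IT=3, Legal=1, Audit=3, Ops=3, Outreach=1, Safety=5. Every pair that conflicts lands in different time slots.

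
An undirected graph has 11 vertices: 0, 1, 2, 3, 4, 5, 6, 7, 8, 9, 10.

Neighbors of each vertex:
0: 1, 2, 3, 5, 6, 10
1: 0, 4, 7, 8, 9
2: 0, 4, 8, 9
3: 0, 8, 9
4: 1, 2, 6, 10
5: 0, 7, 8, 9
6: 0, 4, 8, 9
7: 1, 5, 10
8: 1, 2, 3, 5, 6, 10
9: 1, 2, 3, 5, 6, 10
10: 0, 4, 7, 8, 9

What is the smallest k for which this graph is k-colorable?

5 and 7 are adjacent, so at least 2 colors are needed.
2 colors suffice: 0=red, 1=blue, 2=blue, 3=blue, 4=red, 5=blue, 6=blue, 7=red, 8=red, 9=red, 10=blue. No two adjacent vertices share a color.

2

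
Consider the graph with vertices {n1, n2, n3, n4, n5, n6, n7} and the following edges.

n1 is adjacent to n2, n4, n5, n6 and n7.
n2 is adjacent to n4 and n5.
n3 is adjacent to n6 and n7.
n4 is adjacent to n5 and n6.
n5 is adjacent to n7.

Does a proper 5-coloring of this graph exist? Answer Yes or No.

The chromatic number is 4. n1, n2, n4, n5 are pairwise adjacent (a clique of size 4), so at least 4 colors are needed.
One proper 4-coloring: n1=1, n2=4, n3=1, n4=2, n5=3, n6=3, n7=2.
Since 5 ≥ 4, a proper 5-coloring certainly exists.

Yes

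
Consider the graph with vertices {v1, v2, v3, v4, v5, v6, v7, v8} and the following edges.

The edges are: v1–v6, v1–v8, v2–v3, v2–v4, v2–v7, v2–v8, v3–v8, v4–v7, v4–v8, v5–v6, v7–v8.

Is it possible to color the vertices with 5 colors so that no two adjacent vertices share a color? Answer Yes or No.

The chromatic number is 4. v2, v4, v7, v8 form a clique, so at least 4 colors are needed.
4 colors suffice: color 1 → {v6, v8}; color 2 → {v1, v2, v5}; color 3 → {v3, v7}; color 4 → {v4}.
Since 5 ≥ 4, a proper 5-coloring certainly exists.

Yes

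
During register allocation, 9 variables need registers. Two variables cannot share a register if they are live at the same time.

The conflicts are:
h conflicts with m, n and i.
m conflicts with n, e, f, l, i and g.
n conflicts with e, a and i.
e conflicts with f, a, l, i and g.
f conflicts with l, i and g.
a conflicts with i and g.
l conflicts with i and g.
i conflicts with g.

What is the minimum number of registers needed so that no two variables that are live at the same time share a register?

m, e, f, l, i, g pairwise conflict, so at least 6 registers are needed.
6 registers suffice: register 1 → {i}; register 2 → {h, e}; register 3 → {m, a}; register 4 → {n, g}; register 5 → {l}; register 6 → {f}. No two conflicting variables share a register.

6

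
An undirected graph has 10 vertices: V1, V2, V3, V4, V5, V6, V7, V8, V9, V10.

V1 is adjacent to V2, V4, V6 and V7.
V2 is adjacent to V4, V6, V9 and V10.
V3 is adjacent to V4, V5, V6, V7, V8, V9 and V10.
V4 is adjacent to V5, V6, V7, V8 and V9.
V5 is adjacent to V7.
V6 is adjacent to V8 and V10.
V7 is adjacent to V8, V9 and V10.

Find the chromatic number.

V3, V4, V5, V7 form a clique, so at least 4 colors are needed.
4 colors suffice: color 1 → {V4, V10}; color 2 → {V6, V7}; color 3 → {V2, V3}; color 4 → {V1, V5, V8, V9}. Each edge has distinct colors on its endpoints.

4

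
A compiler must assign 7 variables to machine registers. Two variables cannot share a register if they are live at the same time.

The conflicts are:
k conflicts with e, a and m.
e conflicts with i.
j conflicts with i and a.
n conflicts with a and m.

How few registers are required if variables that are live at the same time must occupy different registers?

3

The cycle a-k-e-i-j-a has odd length 5, so it cannot be 2-colored; at least 3 registers are needed.
3 registers suffice: k=1, e=2, j=1, i=3, n=1, a=2, m=2. Every pair that conflicts lands in different registers.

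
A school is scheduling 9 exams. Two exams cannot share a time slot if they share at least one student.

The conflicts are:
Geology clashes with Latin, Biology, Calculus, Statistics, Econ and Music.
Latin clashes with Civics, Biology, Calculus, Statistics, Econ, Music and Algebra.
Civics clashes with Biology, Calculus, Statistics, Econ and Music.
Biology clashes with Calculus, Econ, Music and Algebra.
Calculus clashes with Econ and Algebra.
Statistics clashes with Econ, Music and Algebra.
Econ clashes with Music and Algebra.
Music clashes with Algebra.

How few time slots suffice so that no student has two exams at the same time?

Latin, Biology, Calculus, Econ, Algebra pairwise conflict, so at least 5 time slots are needed.
5 time slots suffice: time slot 1 → {Latin}; time slot 2 → {Econ}; time slot 3 → {Biology, Statistics}; time slot 4 → {Calculus, Music}; time slot 5 → {Geology, Civics, Algebra}. Every pair that conflicts lands in different time slots.

5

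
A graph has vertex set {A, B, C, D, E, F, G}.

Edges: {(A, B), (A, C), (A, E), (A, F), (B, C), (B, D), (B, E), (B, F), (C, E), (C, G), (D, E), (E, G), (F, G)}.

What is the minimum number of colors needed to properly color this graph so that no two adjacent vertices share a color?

A, B, C, E are mutually adjacent (a clique of size 4), so at least 4 colors are needed.
One proper 4-coloring: A=4, B=1, C=3, D=3, E=2, F=2, G=1. No two adjacent vertices share a color.

4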